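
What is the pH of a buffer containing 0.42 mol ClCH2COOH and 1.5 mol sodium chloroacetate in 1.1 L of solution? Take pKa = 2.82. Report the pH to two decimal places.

pH = 3.37

Henderson–Hasselbalch: pH = pKa + log([ClCH2COO-]/[ClCH2COOH]) = 2.82 + log(1.5/0.42)
pH = 2.82 + (+0.553) = 3.37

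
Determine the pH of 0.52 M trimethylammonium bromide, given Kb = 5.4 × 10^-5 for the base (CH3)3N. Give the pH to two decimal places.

(CH3)3NH+ is the conjugate acid of the weak base (CH3)3N.
Ka = Kw/Kb = 1.0×10^-14 / 5.4 × 10^-5 = 1.85 × 10^-10
Ka = x²/(0.52 − x) = 1.85 × 10^-10
Neglecting x in the denominator: x = √(1.85 × 10^-10 × 0.52) = 9.81 × 10^-6 M
pH = −log[H+] = −log(9.81 × 10^-6) = 5.01

pH = 5.01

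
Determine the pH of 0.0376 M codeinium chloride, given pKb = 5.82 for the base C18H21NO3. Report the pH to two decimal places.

C18H22NO3+ is the conjugate acid of the weak base C18H21NO3.
Kb = 10^(−5.82) = 1.51 × 10^-6
Ka = Kw/Kb = 1.0×10^-14 / 1.51 × 10^-6 = 6.62 × 10^-9
Ka = [H+]²/(0.0376 − [H+]) = 6.62 × 10^-9
Since Ka ≪ C₀, [H+] ≈ √(Ka·C₀) = 1.58 × 10^-5 M.
pH = −log[H+] = −log(1.58 × 10^-5) = 4.80

pH = 4.80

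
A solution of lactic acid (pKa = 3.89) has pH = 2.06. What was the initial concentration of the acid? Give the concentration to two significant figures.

C₀ = 6.0 × 10^-1 M

[H+] = 10^(-2.06) = 8.71 × 10^-3 M = x
Ka = 10^(−3.89) = 1.29 × 10^-4
Ka = x²/(C₀ − x) ⇒ C₀ = x + x²/Ka
C₀ = 8.71 × 10^-3 + (8.71 × 10^-3)²/(1.29 × 10^-4) = 5.97 × 10^-1 M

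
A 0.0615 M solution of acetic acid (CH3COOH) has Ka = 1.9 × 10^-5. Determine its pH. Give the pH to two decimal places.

pH = 2.97

CH3COOH ⇌ CH3COO- + H+
Ka = x²/(0.0615 − x) = 1.9 × 10^-5
Since Ka ≪ C₀, x ≈ √(Ka·C₀) = 1.08 × 10^-3 M.
pH = −log(1.08 × 10^-3) = 2.97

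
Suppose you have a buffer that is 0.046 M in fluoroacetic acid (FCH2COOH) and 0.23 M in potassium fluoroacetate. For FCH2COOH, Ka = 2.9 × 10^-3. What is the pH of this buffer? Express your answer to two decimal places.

pH = 3.24

pKa = −log(2.9 × 10^-3) = 2.538
Henderson–Hasselbalch: pH = pKa + log([FCH2COO-]/[FCH2COOH]) = 2.538 + log(0.23/0.046)
pH = 2.538 + (+0.699) = 3.24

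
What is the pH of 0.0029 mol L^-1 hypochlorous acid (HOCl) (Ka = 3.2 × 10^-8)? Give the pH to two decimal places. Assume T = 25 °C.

pH = 5.02

HOCl ⇌ OCl- + H+
Let x = [H+] at equilibrium. Ka = x²/(0.0029 − x).
Assume x ≪ 0.0029: x ≈ √(3.2 × 10^-8 × 0.0029) = 9.63 × 10^-6 M
pH = −log(9.63 × 10^-6) = 5.02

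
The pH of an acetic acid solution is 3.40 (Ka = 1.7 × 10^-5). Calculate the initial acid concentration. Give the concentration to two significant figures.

C₀ = 9.7 × 10^-3 M

[H+] = 10^(-3.40) = 3.98 × 10^-4 M = x
Ka = x²/(C₀ − x) ⇒ C₀ = x + x²/Ka
C₀ = 3.98 × 10^-4 + (3.98 × 10^-4)²/(1.7 × 10^-5) = 9.72 × 10^-3 M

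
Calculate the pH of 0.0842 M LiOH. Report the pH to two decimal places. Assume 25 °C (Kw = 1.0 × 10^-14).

pH = 12.93

LiOH is a strong base; [OH-] = 0.0842 M.
pOH = -log(0.0842) = 1.07
pH = 14.00 - 1.07 = 12.93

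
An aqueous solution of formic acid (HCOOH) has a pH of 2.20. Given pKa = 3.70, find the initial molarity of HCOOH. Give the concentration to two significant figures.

[H+] = 10^(-2.20) = 6.31 × 10^-3 M = x
Ka = 10^(−3.70) = 2.00 × 10^-4
Ka = x²/(C₀ − x) ⇒ C₀ = x + x²/Ka
C₀ = 6.31 × 10^-3 + (6.31 × 10^-3)²/(2.00 × 10^-4) = 2.05 × 10^-1 M

C₀ = 2.1 × 10^-1 M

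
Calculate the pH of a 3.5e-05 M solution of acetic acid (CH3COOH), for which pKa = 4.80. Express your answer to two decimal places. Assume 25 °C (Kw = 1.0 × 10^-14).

CH3COOH ⇌ CH3COO- + H+
Ka = 10^(−4.80) = 1.58 × 10^-5
Let x = [H+] at equilibrium. Ka = x²/(3.5e-05 − x).
The 5% rule fails; solving x² + Ka·x − Ka·C₀ = 0 exactly:
x = [−1.58e-05 + √(1.58e-05² + 2.21e-09)]/2 = 1.69 × 10^-5 M
pH = −log[H+] = −log(1.69 × 10^-5) = 4.77

pH = 4.77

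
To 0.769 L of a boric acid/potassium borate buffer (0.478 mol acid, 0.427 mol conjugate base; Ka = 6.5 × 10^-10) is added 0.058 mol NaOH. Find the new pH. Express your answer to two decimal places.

pH = 9.25

After neutralization: n(B(OH)3) = 0.42 mol, n(B(OH)4-) = 0.485 mol.
pKa = −log(6.5 × 10^-10) = 9.187
Henderson–Hasselbalch with mole ratio 0.485/0.42: pH = 9.187 + (+0.062)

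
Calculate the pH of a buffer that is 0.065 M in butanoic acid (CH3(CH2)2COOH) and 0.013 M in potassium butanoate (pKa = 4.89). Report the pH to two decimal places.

pH = 4.19

Henderson–Hasselbalch: pH = pKa + log([CH3(CH2)2COO-]/[CH3(CH2)2COOH]) = 4.89 + log(0.013/0.065)
pH = 4.89 + (-0.699) = 4.19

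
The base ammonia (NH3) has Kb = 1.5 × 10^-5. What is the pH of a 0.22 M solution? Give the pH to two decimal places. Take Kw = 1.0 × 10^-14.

NH3 + H2O ⇌ NH4+ + OH-
Let x = [OH-] at equilibrium. Kb = x²/(0.22 − x).
Assume x ≪ 0.22: x ≈ √(1.5 × 10^-5 × 0.22) = 1.82 × 10^-3 M
pOH = −log(1.82 × 10^-3) = 2.74; pH = 14.00 − 2.74 = 11.26

pH = 11.26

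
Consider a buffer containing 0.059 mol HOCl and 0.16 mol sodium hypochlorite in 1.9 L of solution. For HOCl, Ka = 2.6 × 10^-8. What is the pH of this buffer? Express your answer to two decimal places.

pKa = −log(2.6 × 10^-8) = 7.585
pH = pKa + log([A⁻]/[HA]) = 7.585 + log(0.16/0.059)
pH = 7.585 + (+0.433) = 8.02

pH = 8.02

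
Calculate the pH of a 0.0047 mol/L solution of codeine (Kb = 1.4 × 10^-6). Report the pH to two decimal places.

pH = 9.91

C18H21NO3 + H2O ⇌ C18H22NO3+ + OH-
Let x = [OH-] at equilibrium. Kb = x²/(0.0047 − x).
Neglecting x in the denominator: x = √(1.4 × 10^-6 × 0.0047) = 8.11 × 10^-5 M
Check: 1.7% ionized — well under 5%, approximation valid.
pOH = −log(8.11 × 10^-5) = 4.09; pH = 14.00 − 4.09 = 9.91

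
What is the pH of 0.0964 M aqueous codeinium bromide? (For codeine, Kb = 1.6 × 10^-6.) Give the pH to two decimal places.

C18H22NO3+ is the conjugate acid of the weak base C18H21NO3.
Ka = Kw/Kb = 1.0×10^-14 / 1.6 × 10^-6 = 6.25 × 10^-9
From the ICE table, Ka = x²/(0.0964 − x) = 6.25 × 10^-9.
Since Ka ≪ C₀, x ≈ √(Ka·C₀) = 2.45 × 10^-5 M.
pH = −log(2.45 × 10^-5) = 4.61

pH = 4.61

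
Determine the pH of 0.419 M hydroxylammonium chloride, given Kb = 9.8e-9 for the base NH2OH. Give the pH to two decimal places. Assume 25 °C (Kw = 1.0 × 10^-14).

pH = 3.18

NH3OH+ is the conjugate acid of the weak base NH2OH.
Ka = Kw/Kb = 1.0×10^-14 / 9.8 × 10^-9 = 1.02 × 10^-6
Ka = [H+]²/(0.419 − [H+]) = 1.02 × 10^-6
Neglecting [H+] in the denominator: [H+] = √(1.02 × 10^-6 × 0.419) = 6.54 × 10^-4 M
pH = −log(6.54 × 10^-4) = 3.18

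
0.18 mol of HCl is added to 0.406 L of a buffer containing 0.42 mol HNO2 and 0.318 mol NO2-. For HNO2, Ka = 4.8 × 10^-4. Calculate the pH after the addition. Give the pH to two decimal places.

Added H+ converts NO2- to HNO2: HNO2 → 0.6 mol, NO2- → 0.138 mol.
pKa = −log(4.8 × 10^-4) = 3.319
pH = pKa + log(n_NO2-/n_HNO2) = 3.319 + log(0.138/0.6) = 3.319 + (-0.638)

pH = 2.68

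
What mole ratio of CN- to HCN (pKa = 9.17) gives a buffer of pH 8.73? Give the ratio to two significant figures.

ratio = 0.36

pH = pKa + log(r) ⇒ log(r) = 8.73 − 9.17 = -0.44
r = [CN-]/[HCN] = 10^(-0.44) = 0.363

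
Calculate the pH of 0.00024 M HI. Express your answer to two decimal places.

pH = 3.62

HI is a strong acid and dissociates completely, so [H+] = 0.00024 M.
pH = -log(0.00024) = 3.62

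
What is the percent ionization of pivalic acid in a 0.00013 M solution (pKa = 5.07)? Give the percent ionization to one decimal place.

(CH3)3CCOOH ⇌ (CH3)3CCOO- + H+; let x = [H+] at equilibrium.
Ka = 10^(−5.07) = 8.51 × 10^-6
Ka = x²/(C₀ − x); solving the quadratic gives x = 2.93 × 10^-5 M.
% ionization = x/C₀ × 100% = 2.93 × 10^-5/0.00013 × 100% = 22.5%

22.5%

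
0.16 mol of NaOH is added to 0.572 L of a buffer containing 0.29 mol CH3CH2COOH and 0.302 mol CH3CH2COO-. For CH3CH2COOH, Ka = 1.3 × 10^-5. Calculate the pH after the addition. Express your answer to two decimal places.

pH = 5.44

OH- converts CH3CH2COOH to CH3CH2COO-: CH3CH2COOH → 0.13 mol, CH3CH2COO- → 0.462 mol.
pKa = −log(1.3 × 10^-5) = 4.886
pH = pKa + log([A⁻]/[HA]) = 4.886 + log(0.462/0.13) = 4.886 +0.551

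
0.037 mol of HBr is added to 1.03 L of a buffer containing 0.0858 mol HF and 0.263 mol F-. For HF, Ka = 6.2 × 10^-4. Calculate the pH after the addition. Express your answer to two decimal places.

pH = 3.47

After neutralization: n(HF) = 0.123 mol, n(F-) = 0.226 mol.
pKa = −log(6.2 × 10^-4) = 3.208
Henderson–Hasselbalch with mole ratio 0.226/0.123: pH = 3.208 + (+0.264)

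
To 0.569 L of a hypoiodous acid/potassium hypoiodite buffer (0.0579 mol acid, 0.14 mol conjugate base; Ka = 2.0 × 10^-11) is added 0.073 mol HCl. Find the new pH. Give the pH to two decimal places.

pH = 10.41

Added H+ converts OI- to HOI: HOI → 0.131 mol, OI- → 0.067 mol.
pKa = −log(2.0 × 10^-11) = 10.699
pH = pKa + log(n_OI-/n_HOI) = 10.699 + log(0.067/0.131) = 10.699 + (-0.291)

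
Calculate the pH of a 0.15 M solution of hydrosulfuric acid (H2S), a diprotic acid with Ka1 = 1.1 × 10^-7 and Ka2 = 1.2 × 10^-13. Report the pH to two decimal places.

pH = 3.89

Since Ka1 ≫ Ka2, the first ionization dominates [H+].
Ka1 = x²/(0.15 − x) = 1.1 × 10^-7
x ≈ √(1.1 × 10^-7 × 0.15) = 1.28 × 10^-4 M
pH = −log(1.28 × 10^-4) = 3.89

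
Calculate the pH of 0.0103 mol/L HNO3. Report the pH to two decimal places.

pH = 1.99

HNO3 is a strong acid and dissociates completely, so [H+] = 0.0103 M.
pH = -log(0.0103) = 1.99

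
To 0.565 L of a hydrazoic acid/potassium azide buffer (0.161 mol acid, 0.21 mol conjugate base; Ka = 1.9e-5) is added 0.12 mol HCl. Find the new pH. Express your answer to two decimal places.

pH = 4.23

Added H+ converts N3- to HN3: HN3 → 0.281 mol, N3- → 0.09 mol.
pKa = −log(1.9 × 10^-5) = 4.721
Henderson–Hasselbalch with mole ratio 0.09/0.281: pH = 4.721 + (-0.494)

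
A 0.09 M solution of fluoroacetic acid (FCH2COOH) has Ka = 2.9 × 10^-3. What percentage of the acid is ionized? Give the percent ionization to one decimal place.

FCH2COOH ⇌ FCH2COO- + H+; let x = [H+] at equilibrium.
Ka = x²/(C₀ − x); solving the quadratic gives x = 1.48 × 10^-2 M.
Fraction ionized = 1.48 × 10^-2 / 0.09 = 0.1644 → 16.4%

16.4%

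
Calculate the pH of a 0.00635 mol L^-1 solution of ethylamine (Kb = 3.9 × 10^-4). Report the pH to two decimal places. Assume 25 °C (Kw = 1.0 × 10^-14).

pH = 11.14

C2H5NH2 + H2O ⇌ C2H5NH3+ + OH-
From the ICE table, Kb = [OH-]²/(0.00635 − [OH-]) = 3.9 × 10^-4.
[OH-] is not negligible relative to C₀; solve [OH-]² + 0.00039·[OH-] − 2.48e-06 = 0.
[OH-] = (−Kb + √(Kb² + 4·Kb·C₀))/2 = 1.39 × 10^-3 M
pOH = −log(1.39 × 10^-3) = 2.86; pH = 14.00 − 2.86 = 11.14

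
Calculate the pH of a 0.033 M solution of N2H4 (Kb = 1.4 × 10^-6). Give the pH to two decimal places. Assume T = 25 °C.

pH = 10.33

N2H4 + H2O ⇌ N2H5+ + OH-
From the ICE table, Kb = [OH-]²/(0.033 − [OH-]) = 1.4 × 10^-6.
Since Kb ≪ C₀, [OH-] ≈ √(Kb·C₀) = 2.15 × 10^-4 M.
pOH = −log(2.15 × 10^-4) = 3.67; pH = 14.00 − 3.67 = 10.33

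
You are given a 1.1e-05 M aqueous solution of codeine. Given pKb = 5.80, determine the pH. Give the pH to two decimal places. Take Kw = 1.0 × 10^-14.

pH = 8.54

C18H21NO3 + H2O ⇌ C18H22NO3+ + OH-
Kb = 10^(−5.80) = 1.58 × 10^-6
From the ICE table, Kb = [OH-]²/(1.1e-05 − [OH-]) = 1.58 × 10^-6.
The 5% rule fails; solving [OH-]² + Kb·[OH-] − Kb·C₀ = 0 exactly:
[OH-] = (−Kb + √(Kb² + 4·Kb·C₀))/2 = 3.45 × 10^-6 M
pOH = −log(3.45 × 10^-6) = 5.46; pH = 14.00 − 5.46 = 8.54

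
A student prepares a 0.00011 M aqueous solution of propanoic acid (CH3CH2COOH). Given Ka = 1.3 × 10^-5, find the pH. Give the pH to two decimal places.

CH3CH2COOH ⇌ CH3CH2COO- + H+
Ka = x²/(0.00011 − x) = 1.3 × 10^-5
x is not negligible relative to C₀; solve x² + 1.3e-05·x − 1.43e-09 = 0.
x = [−1.3e-05 + √(1.3e-05² + 5.72e-09)]/2 = 3.19 × 10^-5 M
pH = −log[H+] = −log(3.19 × 10^-5) = 4.50

pH = 4.50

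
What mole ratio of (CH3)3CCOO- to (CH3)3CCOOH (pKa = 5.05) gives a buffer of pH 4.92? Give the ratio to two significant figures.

ratio = 0.74

pH = pKa + log(r) ⇒ log(r) = 4.92 − 5.05 = -0.13
r = [(CH3)3CCOO-]/[(CH3)3CCOOH] = 10^(-0.13) = 0.741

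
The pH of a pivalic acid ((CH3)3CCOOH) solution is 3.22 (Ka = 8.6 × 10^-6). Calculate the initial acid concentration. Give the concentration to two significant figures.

C₀ = 4.3 × 10^-2 M

[H+] = 10^(-3.22) = 6.03 × 10^-4 M = x
Ka = x²/(C₀ − x) ⇒ C₀ = x + x²/Ka
C₀ = 6.03 × 10^-4 + (6.03 × 10^-4)²/(8.6 × 10^-6) = 4.29 × 10^-2 M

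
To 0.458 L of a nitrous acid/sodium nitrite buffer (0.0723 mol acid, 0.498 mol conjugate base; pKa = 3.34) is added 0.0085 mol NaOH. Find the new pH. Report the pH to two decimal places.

pH = 4.24

After neutralization: n(HNO2) = 0.0638 mol, n(NO2-) = 0.506 mol.
Henderson–Hasselbalch with mole ratio 0.506/0.0638: pH = 3.34 + (+0.899)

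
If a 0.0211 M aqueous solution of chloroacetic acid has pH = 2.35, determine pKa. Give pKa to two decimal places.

pKa = 2.92

[H+] = 10^(-2.35) = 4.47 × 10^-3 M
At equilibrium [HA] = 0.0211 − 4.47 × 10^-3 = 1.66 × 10^-2 M
Ka = [H+][A-]/[HA] = (4.47 × 10^-3)² / 1.66 × 10^-2 = 1.20 × 10^-3
pKa = -log(1.20 × 10^-3) = 2.92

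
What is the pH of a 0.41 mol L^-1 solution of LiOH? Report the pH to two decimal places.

LiOH is a strong base; [OH-] = 0.41 M.
pOH = -log(0.41) = 0.39
pH = 14.00 - 0.39 = 13.61

pH = 13.61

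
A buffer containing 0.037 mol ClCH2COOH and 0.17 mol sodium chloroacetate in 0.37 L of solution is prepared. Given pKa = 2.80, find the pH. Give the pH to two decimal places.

pH = 3.46

Henderson–Hasselbalch: pH = pKa + log([ClCH2COO-]/[ClCH2COOH]) = 2.80 + log(0.17/0.037)
pH = 2.80 + (+0.662) = 3.46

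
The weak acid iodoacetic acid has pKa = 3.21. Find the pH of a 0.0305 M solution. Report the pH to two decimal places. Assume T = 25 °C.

ICH2COOH ⇌ ICH2COO- + H+
Ka = 10^(−3.21) = 6.17 × 10^-4
From the ICE table, Ka = [H+]²/(0.0305 − [H+]) = 6.17 × 10^-4.
The 5% rule fails; solving [H+]² + Ka·[H+] − Ka·C₀ = 0 exactly:
[H+] = (−Ka + √(Ka² + 4·Ka·C₀))/2 = 4.04 × 10^-3 M
pH = −log[H+] = −log(4.04 × 10^-3) = 2.39

pH = 2.39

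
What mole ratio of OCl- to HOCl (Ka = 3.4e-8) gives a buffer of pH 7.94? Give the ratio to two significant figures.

pKa = -log(3.4 × 10^-8) = 7.469
pH = pKa + log(r) ⇒ log(r) = 7.94 − 7.469 = +0.471
r = [OCl-]/[HOCl] = 10^(+0.471) = 2.96

ratio = 3.0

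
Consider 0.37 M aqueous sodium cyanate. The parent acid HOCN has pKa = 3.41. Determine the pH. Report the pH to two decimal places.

OCN- is the conjugate base of the weak acid HOCN.
Ka = 10^(−3.41) = 3.89 × 10^-4
Kb = Kw/Ka = 1.0×10^-14 / 3.89 × 10^-4 = 2.57 × 10^-11
From the ICE table, Kb = x²/(0.37 − x) = 2.57 × 10^-11.
Since Kb ≪ C₀, x ≈ √(Kb·C₀) = 3.08 × 10^-6 M.
Check: 0.00083% ionized — well under 5%, approximation valid.
pOH = −log(3.08 × 10^-6) = 5.51; pH = 14.00 − 5.51 = 8.49

pH = 8.49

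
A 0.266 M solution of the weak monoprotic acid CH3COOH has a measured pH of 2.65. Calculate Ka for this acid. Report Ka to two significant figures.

Ka = 1.9 × 10^-5

[H+] = 10^(-2.65) = 2.24 × 10^-3 M
At equilibrium [HA] = 0.266 − 2.24 × 10^-3 = 2.64 × 10^-1 M
Ka = [H+][A-]/[HA] = (2.24 × 10^-3)² / 2.64 × 10^-1 = 1.9 × 10^-5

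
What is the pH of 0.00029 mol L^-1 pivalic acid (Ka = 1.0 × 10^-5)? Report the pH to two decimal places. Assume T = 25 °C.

(CH3)3CCOOH ⇌ (CH3)3CCOO- + H+
Let x = [H+] at equilibrium. Ka = x²/(0.00029 − x).
The 5% rule fails; solving x² + Ka·x − Ka·C₀ = 0 exactly:
x = [−1e-05 + √(1e-05² + 1.16e-08)]/2 = 4.91 × 10^-5 M
pH = −log[H+] = −log(4.91 × 10^-5) = 4.31

pH = 4.31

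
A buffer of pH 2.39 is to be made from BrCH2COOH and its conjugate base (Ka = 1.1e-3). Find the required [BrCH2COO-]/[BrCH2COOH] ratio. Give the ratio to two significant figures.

pKa = -log(1.1 × 10^-3) = 2.959
pH = pKa + log(r) ⇒ log(r) = 2.39 − 2.959 = -0.569
r = [BrCH2COO-]/[BrCH2COOH] = 10^(-0.569) = 0.27

ratio = 0.27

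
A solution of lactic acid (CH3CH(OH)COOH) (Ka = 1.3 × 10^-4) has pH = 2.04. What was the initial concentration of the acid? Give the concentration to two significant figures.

[H+] = 10^(-2.04) = 9.12 × 10^-3 M = x
Ka = x²/(C₀ − x) ⇒ C₀ = x + x²/Ka
C₀ = 9.12 × 10^-3 + (9.12 × 10^-3)²/(1.3 × 10^-4) = 6.49 × 10^-1 M

C₀ = 6.5 × 10^-1 M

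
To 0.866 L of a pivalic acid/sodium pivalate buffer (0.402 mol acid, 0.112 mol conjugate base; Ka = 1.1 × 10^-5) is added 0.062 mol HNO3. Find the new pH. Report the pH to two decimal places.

pH = 3.99

After neutralization: n((CH3)3CCOOH) = 0.464 mol, n((CH3)3CCOO-) = 0.05 mol.
pKa = −log(1.1 × 10^-5) = 4.959
pH = pKa + log(n_(CH3)3CCOO-/n_(CH3)3CCOOH) = 4.959 + log(0.05/0.464) = 4.959 + (-0.968)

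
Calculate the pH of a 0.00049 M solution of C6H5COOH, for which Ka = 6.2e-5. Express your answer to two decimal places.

C6H5COOH ⇌ C6H5COO- + H+
Let x = [H+] at equilibrium. Ka = x²/(0.00049 − x).
x is not negligible relative to C₀; solve x² + 6.2e-05·x − 3.04e-08 = 0.
x = (−Ka + √(Ka² + 4·Ka·C₀))/2 = 1.46 × 10^-4 M
pH = −log(1.46 × 10^-4) = 3.84

pH = 3.84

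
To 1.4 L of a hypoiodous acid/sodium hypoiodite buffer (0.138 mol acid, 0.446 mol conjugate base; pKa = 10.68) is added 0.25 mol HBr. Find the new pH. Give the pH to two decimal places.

After neutralization: n(HOI) = 0.388 mol, n(OI-) = 0.196 mol.
pH = pKa + log(n_OI-/n_HOI) = 10.68 + log(0.196/0.388) = 10.68 + (-0.297)

pH = 10.38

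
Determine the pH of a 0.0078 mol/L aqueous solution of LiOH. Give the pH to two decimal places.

pH = 11.89

LiOH is a strong base; [OH-] = 0.0078 M.
pOH = -log(0.0078) = 2.11
pH = 14.00 - 2.11 = 11.89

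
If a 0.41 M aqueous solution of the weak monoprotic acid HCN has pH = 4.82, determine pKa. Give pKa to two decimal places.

pKa = 9.25

[H+] = 10^(-4.82) = 1.51 × 10^-5 M
At equilibrium [HA] = 0.41 − 1.51 × 10^-5 = 4.10 × 10^-1 M
Ka = [H+][A-]/[HA] = (1.51 × 10^-5)² / 4.10 × 10^-1 = 5.56 × 10^-10
pKa = -log(5.56 × 10^-10) = 9.25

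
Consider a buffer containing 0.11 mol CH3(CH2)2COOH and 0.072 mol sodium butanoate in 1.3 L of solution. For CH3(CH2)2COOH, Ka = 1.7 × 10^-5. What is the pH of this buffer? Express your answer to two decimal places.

pKa = −log(1.7 × 10^-5) = 4.770
Henderson–Hasselbalch: pH = pKa + log([CH3(CH2)2COO-]/[CH3(CH2)2COOH]) = 4.770 + log(0.072/0.11)
pH = 4.770 + (-0.184) = 4.59

pH = 4.59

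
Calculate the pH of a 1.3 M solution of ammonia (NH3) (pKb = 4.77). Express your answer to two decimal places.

pH = 11.67

NH3 + H2O ⇌ NH4+ + OH-
Kb = 10^(−4.77) = 1.70 × 10^-5
From the ICE table, Kb = x²/(1.3 − x) = 1.70 × 10^-5.
Neglecting x in the denominator: x = √(1.70 × 10^-5 × 1.3) = 4.70 × 10^-3 M
pOH = 2.33, so pH = 14.00 − pOH = 11.67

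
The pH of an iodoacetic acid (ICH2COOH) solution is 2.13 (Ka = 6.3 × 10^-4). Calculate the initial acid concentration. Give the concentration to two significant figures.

[H+] = 10^(-2.13) = 7.41 × 10^-3 M = x
Ka = x²/(C₀ − x) ⇒ C₀ = x + x²/Ka
C₀ = 7.41 × 10^-3 + (7.41 × 10^-3)²/(6.3 × 10^-4) = 9.46 × 10^-2 M

C₀ = 9.5 × 10^-2 M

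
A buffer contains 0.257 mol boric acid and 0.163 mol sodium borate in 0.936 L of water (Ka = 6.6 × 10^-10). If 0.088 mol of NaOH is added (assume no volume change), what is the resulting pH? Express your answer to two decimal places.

After neutralization: n(B(OH)3) = 0.169 mol, n(B(OH)4-) = 0.251 mol.
pKa = −log(6.6 × 10^-10) = 9.180
pH = pKa + log(n_B(OH)4-/n_B(OH)3) = 9.180 + log(0.251/0.169) = 9.180 + (+0.172)

pH = 9.35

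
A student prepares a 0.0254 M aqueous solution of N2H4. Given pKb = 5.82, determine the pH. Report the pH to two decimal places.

pH = 10.29

N2H4 + H2O ⇌ N2H5+ + OH-
Kb = 10^(−5.82) = 1.51 × 10^-6
From the ICE table, Kb = x²/(0.0254 − x) = 1.51 × 10^-6.
Since Kb ≪ C₀, x ≈ √(Kb·C₀) = 1.96 × 10^-4 M.
Check: 0.77% ionized — well under 5%, approximation valid.
pOH = −log(1.96 × 10^-4) = 3.71; pH = 14.00 − 3.71 = 10.29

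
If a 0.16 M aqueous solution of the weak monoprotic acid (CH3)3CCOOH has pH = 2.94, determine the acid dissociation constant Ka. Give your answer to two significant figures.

[H+] = 10^(-2.94) = 1.15 × 10^-3 M
At equilibrium [HA] = 0.16 − 1.15 × 10^-3 = 1.59 × 10^-1 M
Ka = [H+][A-]/[HA] = (1.15 × 10^-3)² / 1.59 × 10^-1 = 8.3 × 10^-6

Ka = 8.3 × 10^-6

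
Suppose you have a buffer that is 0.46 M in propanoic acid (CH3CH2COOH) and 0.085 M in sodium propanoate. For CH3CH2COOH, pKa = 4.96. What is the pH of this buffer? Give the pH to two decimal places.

Henderson–Hasselbalch: pH = pKa + log([CH3CH2COO-]/[CH3CH2COOH]) = 4.96 + log(0.085/0.46)
pH = 4.96 + (-0.733) = 4.23

pH = 4.23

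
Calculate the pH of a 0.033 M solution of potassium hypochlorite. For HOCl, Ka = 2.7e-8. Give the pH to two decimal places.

OCl- is the conjugate base of the weak acid HOCl.
Kb = Kw/Ka = 1.0×10^-14 / 2.7 × 10^-8 = 3.70 × 10^-7
Kb = [OH-]²/(0.033 − [OH-]) = 3.70 × 10^-7
Neglecting [OH-] in the denominator: [OH-] = √(3.70 × 10^-7 × 0.033) = 1.10 × 10^-4 M
([OH-]/C₀ = 0.33% < 5%, so the approximation holds.)
pOH = −log(1.10 × 10^-4) = 3.96; pH = 14.00 − 3.96 = 10.04

pH = 10.04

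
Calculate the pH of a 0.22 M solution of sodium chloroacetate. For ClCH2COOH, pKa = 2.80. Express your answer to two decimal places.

pH = 8.07

ClCH2COO- is the conjugate base of the weak acid ClCH2COOH.
Ka = 10^(−2.80) = 1.58 × 10^-3
Kb = Kw/Ka = 1.0×10^-14 / 1.58 × 10^-3 = 6.33 × 10^-12
Kb = x²/(0.22 − x) = 6.33 × 10^-12
Since Kb ≪ C₀, x ≈ √(Kb·C₀) = 1.18 × 10^-6 M.
(x/C₀ = 0.00054% < 5%, so the approximation holds.)
pOH = −log(1.18 × 10^-6) = 5.93; pH = 14.00 − 5.93 = 8.07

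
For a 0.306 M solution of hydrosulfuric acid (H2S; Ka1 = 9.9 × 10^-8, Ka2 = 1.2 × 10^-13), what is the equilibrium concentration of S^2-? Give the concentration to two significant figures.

1.2 × 10^-13 M

First ionization gives [H+] ≈ [HS-] = 1.74 × 10^-4 M.
Second step: Ka2 = [H+][S^2-]/[HS-] ≈ [S^2-] (since [H+] ≈ [HS-]).
So [S^2-] ≈ Ka2.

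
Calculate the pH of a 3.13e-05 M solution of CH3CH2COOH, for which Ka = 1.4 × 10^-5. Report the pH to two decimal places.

pH = 4.82

CH3CH2COOH ⇌ CH3CH2COO- + H+
From the ICE table, Ka = [H+]²/(3.13e-05 − [H+]) = 1.4 × 10^-5.
Here C₀/Ka ≈ 2.24, so the small-[H+] approximation fails. Use the quadratic:
[H+] = (−Ka + √(Ka² + 4·Ka·C₀))/2 = 1.51 × 10^-5 M
pH = −log(1.51 × 10^-5) = 4.82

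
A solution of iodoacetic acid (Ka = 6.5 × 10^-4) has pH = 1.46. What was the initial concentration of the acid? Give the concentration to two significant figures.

[H+] = 10^(-1.46) = 3.47 × 10^-2 M = x
Ka = x²/(C₀ − x) ⇒ C₀ = x + x²/Ka
C₀ = 3.47 × 10^-2 + (3.47 × 10^-2)²/(6.5 × 10^-4) = 1.89 M

C₀ = 1.9 M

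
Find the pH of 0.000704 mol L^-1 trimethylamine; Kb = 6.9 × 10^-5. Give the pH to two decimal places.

pH = 10.28

(CH3)3N + H2O ⇌ (CH3)3NH+ + OH-
Kb = [OH-]²/(0.000704 − [OH-]) = 6.9 × 10^-5
The 5% rule fails; solving [OH-]² + Kb·[OH-] − Kb·C₀ = 0 exactly:
[OH-] = (−Kb + √(Kb² + 4·Kb·C₀))/2 = 1.89 × 10^-4 M
pOH = 3.72, so pH = 14.00 − pOH = 10.28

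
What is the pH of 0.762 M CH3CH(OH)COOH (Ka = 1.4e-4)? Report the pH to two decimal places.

CH3CH(OH)COOH ⇌ CH3CH(OH)COO- + H+
From the ICE table, Ka = [H+]²/(0.762 − [H+]) = 1.4 × 10^-4.
Assume [H+] ≪ 0.762: [H+] ≈ √(1.4 × 10^-4 × 0.762) = 1.03 × 10^-2 M
Check: 1.4% ionized — well under 5%, approximation valid.
pH = −log(1.03 × 10^-2) = 1.99

pH = 1.99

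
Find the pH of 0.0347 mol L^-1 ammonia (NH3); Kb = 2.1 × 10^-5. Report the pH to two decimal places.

NH3 + H2O ⇌ NH4+ + OH-
Kb = x²/(0.0347 − x) = 2.1 × 10^-5
Assume x ≪ 0.0347: x ≈ √(2.1 × 10^-5 × 0.0347) = 8.54 × 10^-4 M
(x/C₀ = 2.5% < 5%, so the approximation holds.)
pOH = 3.07, so pH = 14.00 − pOH = 10.93

pH = 10.93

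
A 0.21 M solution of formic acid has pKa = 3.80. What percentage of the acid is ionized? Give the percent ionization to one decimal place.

HCOOH ⇌ HCOO- + H+; let x = [H+] at equilibrium.
Ka = 10^(−3.80) = 1.58 × 10^-4
x ≈ √(Ka·C₀) = √(1.58 × 10^-4 × 0.21) = 5.76 × 10^-3 M
Fraction ionized = 5.76 × 10^-3 / 0.21 = 0.0274 → 2.7%

2.7%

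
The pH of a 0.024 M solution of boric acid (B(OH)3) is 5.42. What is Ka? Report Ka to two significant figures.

Ka = 6.0 × 10^-10

[H+] = 10^(-5.42) = 3.80 × 10^-6 M
At equilibrium [HA] = 0.024 − 3.80 × 10^-6 = 2.40 × 10^-2 M
Ka = [H+][A-]/[HA] = (3.80 × 10^-6)² / 2.40 × 10^-2 = 6.0 × 10^-10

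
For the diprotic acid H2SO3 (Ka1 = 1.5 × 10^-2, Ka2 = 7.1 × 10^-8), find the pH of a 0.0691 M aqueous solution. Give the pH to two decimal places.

Ka1 ≫ Ka2, so treat the first dissociation as the only significant source of H+.
Ka1 = x²/(0.0691 − x) = 1.5 × 10^-2
Solving the quadratic: x = (−Ka1 + √(Ka1² + 4·Ka1·C₀))/2 = 2.56 × 10^-2 M
pH = −log(2.56 × 10^-2) = 1.59

pH = 1.59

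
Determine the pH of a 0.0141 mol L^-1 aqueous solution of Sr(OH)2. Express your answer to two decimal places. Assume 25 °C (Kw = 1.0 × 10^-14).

Sr(OH)2 is a strong base (each formula unit releases 2 OH-); [OH-] = 0.0282 M.
pOH = -log(0.0282) = 1.55
pH = 14.00 - 1.55 = 12.45

pH = 12.45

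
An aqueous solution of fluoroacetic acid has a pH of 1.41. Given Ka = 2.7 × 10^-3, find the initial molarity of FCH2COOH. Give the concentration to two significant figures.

C₀ = 6.0 × 10^-1 M

[H+] = 10^(-1.41) = 3.89 × 10^-2 M = x
Ka = x²/(C₀ − x) ⇒ C₀ = x + x²/Ka
C₀ = 3.89 × 10^-2 + (3.89 × 10^-2)²/(2.7 × 10^-3) = 5.99 × 10^-1 M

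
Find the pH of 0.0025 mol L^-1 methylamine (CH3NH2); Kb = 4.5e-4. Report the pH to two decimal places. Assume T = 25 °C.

CH3NH2 + H2O ⇌ CH3NH3+ + OH-
From the ICE table, Kb = x²/(0.0025 − x) = 4.5 × 10^-4.
The 5% rule fails; solving x² + Kb·x − Kb·C₀ = 0 exactly:
x = (−Kb + √(Kb² + 4·Kb·C₀))/2 = 8.59 × 10^-4 M
pOH = −log(8.59 × 10^-4) = 3.07; pH = 14.00 − 3.07 = 10.93

pH = 10.93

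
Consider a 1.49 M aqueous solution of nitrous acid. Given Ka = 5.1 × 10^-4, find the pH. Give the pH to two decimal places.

HNO2 ⇌ NO2- + H+
Let x = [H+] at equilibrium. Ka = x²/(1.49 − x).
Since Ka ≪ C₀, x ≈ √(Ka·C₀) = 2.76 × 10^-2 M.
(x/C₀ = 1.9% < 5%, so the approximation holds.)
pH = −log[H+] = −log(2.76 × 10^-2) = 1.56

pH = 1.56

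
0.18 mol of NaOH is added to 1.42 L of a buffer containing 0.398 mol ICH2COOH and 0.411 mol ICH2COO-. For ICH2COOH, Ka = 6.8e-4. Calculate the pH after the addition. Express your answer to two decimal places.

pH = 3.60

After neutralization: n(ICH2COOH) = 0.218 mol, n(ICH2COO-) = 0.591 mol.
pKa = −log(6.8 × 10^-4) = 3.167
Henderson–Hasselbalch with mole ratio 0.591/0.218: pH = 3.167 + (+0.433)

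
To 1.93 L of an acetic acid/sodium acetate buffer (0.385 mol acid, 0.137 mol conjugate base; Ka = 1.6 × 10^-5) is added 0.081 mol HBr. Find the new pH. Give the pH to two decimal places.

pH = 3.88

After neutralization: n(CH3COOH) = 0.466 mol, n(CH3COO-) = 0.056 mol.
pKa = −log(1.6 × 10^-5) = 4.796
Henderson–Hasselbalch with mole ratio 0.056/0.466: pH = 4.796 + (-0.920)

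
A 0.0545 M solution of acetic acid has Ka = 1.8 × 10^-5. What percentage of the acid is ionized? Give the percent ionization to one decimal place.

CH3COOH ⇌ CH3COO- + H+; let x = [H+] at equilibrium.
x ≈ √(Ka·C₀) = √(1.8 × 10^-5 × 0.0545) = 9.90 × 10^-4 M
% ionization = x/C₀ × 100% = 9.90 × 10^-4/0.0545 × 100% = 1.8%

1.8%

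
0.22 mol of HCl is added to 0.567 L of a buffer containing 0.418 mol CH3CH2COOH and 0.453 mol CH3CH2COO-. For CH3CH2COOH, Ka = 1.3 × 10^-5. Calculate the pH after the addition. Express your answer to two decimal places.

pH = 4.45

Added H+ converts CH3CH2COO- to CH3CH2COOH: CH3CH2COOH → 0.638 mol, CH3CH2COO- → 0.233 mol.
pKa = −log(1.3 × 10^-5) = 4.886
pH = pKa + log(n_CH3CH2COO-/n_CH3CH2COOH) = 4.886 + log(0.233/0.638) = 4.886 + (-0.437)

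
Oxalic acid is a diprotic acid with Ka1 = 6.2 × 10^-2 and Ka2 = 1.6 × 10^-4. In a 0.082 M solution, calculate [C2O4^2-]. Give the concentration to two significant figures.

1.6 × 10^-4 M

First ionization gives [H+] ≈ [HC2O4-] = 4.67 × 10^-2 M.
Second step: Ka2 = [H+][C2O4^2-]/[HC2O4-] ≈ [C2O4^2-] (since [H+] ≈ [HC2O4-]).
So [C2O4^2-] ≈ Ka2.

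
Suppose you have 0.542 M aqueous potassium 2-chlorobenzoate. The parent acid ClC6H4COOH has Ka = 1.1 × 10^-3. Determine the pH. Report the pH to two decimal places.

ClC6H4COO- is the conjugate base of the weak acid ClC6H4COOH.
Kb = Kw/Ka = 1.0×10^-14 / 1.1 × 10^-3 = 9.09 × 10^-12
From the ICE table, Kb = x²/(0.542 − x) = 9.09 × 10^-12.
Since Kb ≪ C₀, x ≈ √(Kb·C₀) = 2.22 × 10^-6 M.
(x/C₀ = 0.00041% < 5%, so the approximation holds.)
pOH = 5.65, so pH = 14.00 − pOH = 8.35

pH = 8.35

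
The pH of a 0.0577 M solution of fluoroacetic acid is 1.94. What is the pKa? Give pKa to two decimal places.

[H+] = 10^(-1.94) = 1.15 × 10^-2 M
At equilibrium [HA] = 0.0577 − 1.15 × 10^-2 = 4.62 × 10^-2 M
Ka = [H+][A-]/[HA] = (1.15 × 10^-2)² / 4.62 × 10^-2 = 2.86 × 10^-3
pKa = -log(2.86 × 10^-3) = 2.54

pKa = 2.54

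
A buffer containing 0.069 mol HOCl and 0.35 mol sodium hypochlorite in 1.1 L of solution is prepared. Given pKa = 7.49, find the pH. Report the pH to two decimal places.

Using pH = pKa + log([base]/[acid]) with [base]/[acid] = 0.35/0.069:
pH = 7.49 + (+0.705) = 8.20

pH = 8.20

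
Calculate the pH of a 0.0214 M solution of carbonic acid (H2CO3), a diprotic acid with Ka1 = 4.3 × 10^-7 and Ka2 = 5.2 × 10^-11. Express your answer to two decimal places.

pH = 4.02

Since Ka1 ≫ Ka2, the first ionization dominates [H+].
Ka1 = x²/(0.0214 − x) = 4.3 × 10^-7
x ≈ √(4.3 × 10^-7 × 0.0214) = 9.59 × 10^-5 M
pH = −log(9.59 × 10^-5) = 4.02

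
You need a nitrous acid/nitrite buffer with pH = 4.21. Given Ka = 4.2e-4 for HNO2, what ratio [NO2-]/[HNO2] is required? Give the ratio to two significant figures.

ratio = 6.8

pKa = -log(4.2 × 10^-4) = 3.377
pH = pKa + log(r) ⇒ log(r) = 4.21 − 3.377 = +0.833
r = [NO2-]/[HNO2] = 10^(+0.833) = 6.81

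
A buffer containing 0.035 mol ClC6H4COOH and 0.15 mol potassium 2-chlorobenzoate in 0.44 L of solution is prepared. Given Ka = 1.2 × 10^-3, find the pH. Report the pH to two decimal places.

pKa = −log(1.2 × 10^-3) = 2.921
pH = pKa + log([A⁻]/[HA]) = 2.921 + log(0.15/0.035)
pH = 2.921 + (+0.632) = 3.55

pH = 3.55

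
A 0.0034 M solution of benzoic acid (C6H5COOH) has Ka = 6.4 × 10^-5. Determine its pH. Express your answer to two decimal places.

C6H5COOH ⇌ C6H5COO- + H+
Let x = [H+] at equilibrium. Ka = x²/(0.0034 − x).
The 5% rule fails; solving x² + Ka·x − Ka·C₀ = 0 exactly:
x = (−Ka + √(Ka² + 4·Ka·C₀))/2 = 4.36 × 10^-4 M
pH = −log[H+] = −log(4.36 × 10^-4) = 3.36

pH = 3.36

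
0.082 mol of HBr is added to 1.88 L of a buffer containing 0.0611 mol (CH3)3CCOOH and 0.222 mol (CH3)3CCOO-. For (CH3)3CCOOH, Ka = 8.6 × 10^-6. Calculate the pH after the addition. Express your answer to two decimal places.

After neutralization: n((CH3)3CCOOH) = 0.143 mol, n((CH3)3CCOO-) = 0.14 mol.
pKa = −log(8.6 × 10^-6) = 5.066
pH = pKa + log([A⁻]/[HA]) = 5.066 + log(0.14/0.143) = 5.066 -0.009

pH = 5.06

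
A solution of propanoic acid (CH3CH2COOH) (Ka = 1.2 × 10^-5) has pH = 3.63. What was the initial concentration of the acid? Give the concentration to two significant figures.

C₀ = 4.8 × 10^-3 M

[H+] = 10^(-3.63) = 2.34 × 10^-4 M = x
Ka = x²/(C₀ − x) ⇒ C₀ = x + x²/Ka
C₀ = 2.34 × 10^-4 + (2.34 × 10^-4)²/(1.2 × 10^-5) = 4.80 × 10^-3 M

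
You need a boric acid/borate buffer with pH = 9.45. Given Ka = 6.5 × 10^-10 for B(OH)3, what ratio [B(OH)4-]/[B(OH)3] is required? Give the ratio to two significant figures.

ratio = 1.8

pKa = -log(6.5 × 10^-10) = 9.187
pH = pKa + log(r) ⇒ log(r) = 9.45 − 9.187 = +0.263
r = [B(OH)4-]/[B(OH)3] = 10^(+0.263) = 1.83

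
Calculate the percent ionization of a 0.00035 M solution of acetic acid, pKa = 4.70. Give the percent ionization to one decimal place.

21.2%

CH3COOH ⇌ CH3COO- + H+; let x = [H+] at equilibrium.
Ka = 10^(−4.70) = 2.00 × 10^-5
Solve x² + 2e-05x − 7e-09 = 0 → x = 7.43 × 10^-5 M
% ionization = x/C₀ × 100% = 7.43 × 10^-5/0.00035 × 100% = 21.2%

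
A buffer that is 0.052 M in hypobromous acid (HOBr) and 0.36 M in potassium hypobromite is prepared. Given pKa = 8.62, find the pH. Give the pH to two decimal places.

Using pH = pKa + log([base]/[acid]) with [base]/[acid] = 0.36/0.052:
pH = 8.62 + (+0.840) = 9.46

pH = 9.46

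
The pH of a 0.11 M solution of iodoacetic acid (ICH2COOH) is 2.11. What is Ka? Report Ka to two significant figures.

Ka = 5.9 × 10^-4

[H+] = 10^(-2.11) = 7.76 × 10^-3 M
At equilibrium [HA] = 0.11 − 7.76 × 10^-3 = 1.02 × 10^-1 M
Ka = [H+][A-]/[HA] = (7.76 × 10^-3)² / 1.02 × 10^-1 = 5.9 × 10^-4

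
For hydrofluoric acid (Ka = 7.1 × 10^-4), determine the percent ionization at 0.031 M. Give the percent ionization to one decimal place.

14.0%

HF ⇌ F- + H+; let x = [H+] at equilibrium.
Ka = x²/(C₀ − x); solving the quadratic gives x = 4.35 × 10^-3 M.
% ionization = x/C₀ × 100% = 4.35 × 10^-3/0.031 × 100% = 14.0%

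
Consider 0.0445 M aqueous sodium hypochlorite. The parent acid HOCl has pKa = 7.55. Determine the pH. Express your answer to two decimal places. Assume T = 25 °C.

pH = 10.10

OCl- is the conjugate base of the weak acid HOCl.
Ka = 10^(−7.55) = 2.82 × 10^-8
Kb = Kw/Ka = 1.0×10^-14 / 2.82 × 10^-8 = 3.55 × 10^-7
Kb = x²/(0.0445 − x) = 3.55 × 10^-7
Assume x ≪ 0.0445: x ≈ √(3.55 × 10^-7 × 0.0445) = 1.26 × 10^-4 M
(x/C₀ = 0.28% < 5%, so the approximation holds.)
pOH = −log(1.26 × 10^-4) = 3.90; pH = 14.00 − 3.90 = 10.10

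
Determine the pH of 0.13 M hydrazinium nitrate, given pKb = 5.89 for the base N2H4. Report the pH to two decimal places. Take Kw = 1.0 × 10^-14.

N2H5+ is the conjugate acid of the weak base N2H4.
Kb = 10^(−5.89) = 1.29 × 10^-6
Ka = Kw/Kb = 1.0×10^-14 / 1.29 × 10^-6 = 7.75 × 10^-9
Ka = x²/(0.13 − x) = 7.75 × 10^-9
Assume x ≪ 0.13: x ≈ √(7.75 × 10^-9 × 0.13) = 3.17 × 10^-5 M
pH = −log[H+] = −log(3.17 × 10^-5) = 4.50

pH = 4.50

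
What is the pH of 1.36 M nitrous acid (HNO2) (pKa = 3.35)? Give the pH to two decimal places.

HNO2 ⇌ NO2- + H+
Ka = 10^(−3.35) = 4.47 × 10^-4
Ka = [H+]²/(1.36 − [H+]) = 4.47 × 10^-4
Assume [H+] ≪ 1.36: [H+] ≈ √(4.47 × 10^-4 × 1.36) = 2.47 × 10^-2 M
([H+]/C₀ = 1.8% < 5%, so the approximation holds.)
pH = −log[H+] = −log(2.47 × 10^-2) = 1.61

pH = 1.61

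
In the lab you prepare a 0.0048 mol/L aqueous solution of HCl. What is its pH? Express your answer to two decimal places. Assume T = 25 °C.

HCl is a strong acid and dissociates completely, so [H+] = 0.0048 M.
pH = -log(0.0048) = 2.32

pH = 2.32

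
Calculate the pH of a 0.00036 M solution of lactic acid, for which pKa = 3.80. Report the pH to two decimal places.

CH3CH(OH)COOH ⇌ CH3CH(OH)COO- + H+
Ka = 10^(−3.80) = 1.58 × 10^-4
From the ICE table, Ka = x²/(0.00036 − x) = 1.58 × 10^-4.
x is not negligible relative to C₀; solve x² + 0.000158·x − 5.69e-08 = 0.
x = [−0.000158 + √(0.000158² + 2.28e-07)]/2 = 1.72 × 10^-4 M
pH = −log[H+] = −log(1.72 × 10^-4) = 3.76

pH = 3.76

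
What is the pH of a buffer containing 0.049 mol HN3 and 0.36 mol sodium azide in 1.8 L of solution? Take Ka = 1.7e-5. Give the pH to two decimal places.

pH = 5.64

pKa = −log(1.7 × 10^-5) = 4.770
Using pH = pKa + log([base]/[acid]) with [base]/[acid] = 0.36/0.049:
pH = 4.770 + (+0.866) = 5.64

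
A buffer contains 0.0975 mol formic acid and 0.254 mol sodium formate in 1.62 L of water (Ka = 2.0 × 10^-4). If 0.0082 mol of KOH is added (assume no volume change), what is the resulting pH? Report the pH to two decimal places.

pH = 4.17

OH- converts HCOOH to HCOO-: HCOOH → 0.0893 mol, HCOO- → 0.262 mol.
pKa = −log(2.0 × 10^-4) = 3.699
pH = pKa + log(n_HCOO-/n_HCOOH) = 3.699 + log(0.262/0.0893) = 3.699 + (+0.467)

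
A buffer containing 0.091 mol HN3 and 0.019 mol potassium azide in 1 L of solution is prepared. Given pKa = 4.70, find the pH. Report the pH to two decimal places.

pH = pKa + log([A⁻]/[HA]) = 4.70 + log(0.019/0.091)
pH = 4.70 + (-0.680) = 4.02

pH = 4.02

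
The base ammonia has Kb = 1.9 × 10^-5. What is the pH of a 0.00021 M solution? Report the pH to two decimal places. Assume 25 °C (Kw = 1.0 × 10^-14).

NH3 + H2O ⇌ NH4+ + OH-
From the ICE table, Kb = [OH-]²/(0.00021 − [OH-]) = 1.9 × 10^-5.
[OH-] is not negligible relative to C₀; solve [OH-]² + 1.9e-05·[OH-] − 3.99e-09 = 0.
[OH-] = [−1.9e-05 + √(1.9e-05² + 1.6e-08)]/2 = 5.44 × 10^-5 M
pOH = −log(5.44 × 10^-5) = 4.26; pH = 14.00 − 4.26 = 9.74

pH = 9.74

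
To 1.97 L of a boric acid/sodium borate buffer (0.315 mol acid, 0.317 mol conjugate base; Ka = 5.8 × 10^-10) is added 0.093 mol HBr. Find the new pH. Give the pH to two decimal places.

pH = 8.98

Added H+ converts B(OH)4- to B(OH)3: B(OH)3 → 0.408 mol, B(OH)4- → 0.224 mol.
pKa = −log(5.8 × 10^-10) = 9.237
pH = pKa + log([A⁻]/[HA]) = 9.237 + log(0.224/0.408) = 9.237 -0.260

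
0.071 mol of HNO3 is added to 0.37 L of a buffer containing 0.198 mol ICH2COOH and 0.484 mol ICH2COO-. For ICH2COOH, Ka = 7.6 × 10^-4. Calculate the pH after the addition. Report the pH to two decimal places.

Added H+ converts ICH2COO- to ICH2COOH: ICH2COOH → 0.269 mol, ICH2COO- → 0.413 mol.
pKa = −log(7.6 × 10^-4) = 3.119
pH = pKa + log([A⁻]/[HA]) = 3.119 + log(0.413/0.269) = 3.119 +0.186

pH = 3.31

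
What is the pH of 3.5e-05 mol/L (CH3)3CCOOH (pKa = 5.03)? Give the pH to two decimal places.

pH = 4.85

(CH3)3CCOOH ⇌ (CH3)3CCOO- + H+
Ka = 10^(−5.03) = 9.33 × 10^-6
Ka = x²/(3.5e-05 − x) = 9.33 × 10^-6
x is not negligible relative to C₀; solve x² + 9.33e-06·x − 3.27e-10 = 0.
x = (−Ka + √(Ka² + 4·Ka·C₀))/2 = 1.40 × 10^-5 M
pH = −log(1.40 × 10^-5) = 4.85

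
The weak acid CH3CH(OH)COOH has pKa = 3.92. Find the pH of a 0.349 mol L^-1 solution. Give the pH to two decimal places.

CH3CH(OH)COOH ⇌ CH3CH(OH)COO- + H+
Ka = 10^(−3.92) = 1.20 × 10^-4
From the ICE table, Ka = [H+]²/(0.349 − [H+]) = 1.20 × 10^-4.
Assume [H+] ≪ 0.349: [H+] ≈ √(1.20 × 10^-4 × 0.349) = 6.47 × 10^-3 M
([H+]/C₀ = 1.9% < 5%, so the approximation holds.)
pH = −log[H+] = −log(6.47 × 10^-3) = 2.19

pH = 2.19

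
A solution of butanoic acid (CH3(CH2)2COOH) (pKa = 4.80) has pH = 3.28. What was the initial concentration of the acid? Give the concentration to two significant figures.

C₀ = 1.8 × 10^-2 M

[H+] = 10^(-3.28) = 5.25 × 10^-4 M = x
Ka = 10^(−4.80) = 1.58 × 10^-5
Ka = x²/(C₀ − x) ⇒ C₀ = x + x²/Ka
C₀ = 5.25 × 10^-4 + (5.25 × 10^-4)²/(1.58 × 10^-5) = 1.80 × 10^-2 M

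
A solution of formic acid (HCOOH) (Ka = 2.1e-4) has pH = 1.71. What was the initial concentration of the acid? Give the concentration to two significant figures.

C₀ = 1.8 M

[H+] = 10^(-1.71) = 1.95 × 10^-2 M = x
Ka = x²/(C₀ − x) ⇒ C₀ = x + x²/Ka
C₀ = 1.95 × 10^-2 + (1.95 × 10^-2)²/(2.1 × 10^-4) = 1.83 M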